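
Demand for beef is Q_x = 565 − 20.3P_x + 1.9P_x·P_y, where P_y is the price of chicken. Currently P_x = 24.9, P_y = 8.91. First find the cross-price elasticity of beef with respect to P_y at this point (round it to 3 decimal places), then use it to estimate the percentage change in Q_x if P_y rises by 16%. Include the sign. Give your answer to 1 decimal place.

At P_x = 24.9, P_y = 8.91: Q_x = 481.062.
∂Q_x/∂P_y = 1.9P_x = 47.3100.
ε = (∂Q_x/∂P_y)(P_y/Q_x) = 47.3100 × 8.91/481.062 ≈ 0.876.
%ΔQ_x ≈ ε × %ΔP_y = 0.876 × (16%) = 14.0%.

14.0%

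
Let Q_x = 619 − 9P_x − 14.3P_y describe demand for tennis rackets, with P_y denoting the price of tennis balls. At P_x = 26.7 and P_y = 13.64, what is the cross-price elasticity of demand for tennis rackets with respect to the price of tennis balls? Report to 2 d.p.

At P_x = 26.7 and P_y = 13.64: Q_x = 183.648.
∂Q_x/∂P_y = -14.3.
ε = (∂Q_x/∂P_y)(P_y/Q_x) = -14.3 × (13.64/183.648) ≈ -1.06.

-1.06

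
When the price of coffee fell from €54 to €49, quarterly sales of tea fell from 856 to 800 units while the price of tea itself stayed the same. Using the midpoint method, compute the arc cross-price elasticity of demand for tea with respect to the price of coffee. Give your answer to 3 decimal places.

0.697

ΔQ_A = 800 − 856 = -56; ΔP_B = 49 − 54 = -5.
Midpoints: Q̄_A = 828.0, P̄_B = 51.50.
ε = (ΔQ_A/Q̄_A)/(ΔP_B/P̄_B) = (-56/828.0)/(-5/51.50) ≈ 0.697.
ε > 0: tea and coffee are substitutes.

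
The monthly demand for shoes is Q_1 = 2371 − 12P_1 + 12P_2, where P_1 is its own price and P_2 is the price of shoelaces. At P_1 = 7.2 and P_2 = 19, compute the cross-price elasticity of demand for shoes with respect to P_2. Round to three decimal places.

At P_1 = 7.2 and P_2 = 19: Q_1 = 2512.6.
∂Q_1/∂P_2 = 12.
ε = (∂Q_1/∂P_2)(P_2/Q_1) = 12 × (19/2512.6) ≈ 0.091.

0.091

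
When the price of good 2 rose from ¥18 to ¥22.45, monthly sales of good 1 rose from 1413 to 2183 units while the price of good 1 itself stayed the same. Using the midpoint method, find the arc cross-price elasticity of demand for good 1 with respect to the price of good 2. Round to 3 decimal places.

1.946

ΔQ_1 = 2183 − 1413 = 770; ΔP_2 = 22.45 − 18 = 4.45.
Midpoints: Q̄_1 = 1798.0, P̄_2 = 20.23.
ε = (ΔQ_1/Q̄_1)/(ΔP_2/P̄_2) = (770/1798.0)/(4.45/20.23) ≈ 1.946.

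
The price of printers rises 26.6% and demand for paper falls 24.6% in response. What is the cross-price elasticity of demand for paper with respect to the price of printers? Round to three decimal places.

-0.925

ε = (%ΔQ of paper) / (%ΔP of printers) = (-24.6%) / (26.6%) ≈ -0.925.
Negative cross-price elasticity: complements.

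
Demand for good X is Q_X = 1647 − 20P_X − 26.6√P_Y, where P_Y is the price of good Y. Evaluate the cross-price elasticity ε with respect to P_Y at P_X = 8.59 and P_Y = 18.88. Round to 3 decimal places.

At P_X = 8.59 and P_Y = 18.88: Q_X = 1359.620.
∂Q_X/∂P_Y = -26.6/(2√P_Y) = -26.6/(2√18.88) = -3.0609.
ε = (∂Q_X/∂P_Y)(P_Y/Q_X) = -3.0609 × (18.88/1359.620) ≈ -0.043.
ε < 0: complements.

-0.043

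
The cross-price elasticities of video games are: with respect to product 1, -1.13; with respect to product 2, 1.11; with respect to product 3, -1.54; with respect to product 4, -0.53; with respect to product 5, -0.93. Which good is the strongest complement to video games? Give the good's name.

Complements have ε < 0. The most negative value is -1.54 (product 3).

product 3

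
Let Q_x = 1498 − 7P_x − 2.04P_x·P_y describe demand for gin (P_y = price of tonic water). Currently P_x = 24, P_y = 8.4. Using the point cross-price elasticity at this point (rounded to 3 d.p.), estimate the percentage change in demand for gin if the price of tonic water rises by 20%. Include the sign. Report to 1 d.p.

At P_x = 24, P_y = 8.4: Q_x = 918.736.
∂Q_x/∂P_y = -2.04P_x = -48.9600.
ε = (∂Q_x/∂P_y)(P_y/Q_x) = -48.9600 × 8.4/918.736 ≈ -0.448.
%ΔQ_x ≈ ε × %ΔP_y = -0.448 × (20%) = -9.0%.

-9.0%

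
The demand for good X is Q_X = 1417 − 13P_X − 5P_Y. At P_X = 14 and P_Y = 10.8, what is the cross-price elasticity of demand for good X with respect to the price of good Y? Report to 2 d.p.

-0.05

At P_X = 14 and P_Y = 10.8: Q_X = 1181.
∂Q_X/∂P_Y = -5.
ε = (∂Q_X/∂P_Y)(P_Y/Q_X) = -5 × (10.8/1181) ≈ -0.05.
Since ε < 0, good X and good Y are complements.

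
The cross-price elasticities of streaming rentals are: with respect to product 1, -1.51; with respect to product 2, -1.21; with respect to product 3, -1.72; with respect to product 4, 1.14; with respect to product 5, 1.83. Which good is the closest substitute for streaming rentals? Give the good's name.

Substitutes have ε > 0. Among the positive values, 1.83 (product 5) is largest.

product 5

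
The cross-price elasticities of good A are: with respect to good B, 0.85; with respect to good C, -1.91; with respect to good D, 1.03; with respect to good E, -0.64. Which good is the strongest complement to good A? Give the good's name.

Complements have ε < 0. The most negative value is -1.91 (good C).

good C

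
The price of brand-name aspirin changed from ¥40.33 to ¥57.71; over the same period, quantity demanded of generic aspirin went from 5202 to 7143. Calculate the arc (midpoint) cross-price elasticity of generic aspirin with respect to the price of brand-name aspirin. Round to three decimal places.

0.887

ΔQ_A = 7143 − 5202 = 1941; ΔP_B = 57.71 − 40.33 = 17.38.
Midpoints: Q̄_A = 6172.5, P̄_B = 49.02.
ε = (ΔQ_A/Q̄_A)/(ΔP_B/P̄_B) = (1941/6172.5)/(17.38/49.02) ≈ 0.887.
ε > 0: generic aspirin and brand-name aspirin are substitutes.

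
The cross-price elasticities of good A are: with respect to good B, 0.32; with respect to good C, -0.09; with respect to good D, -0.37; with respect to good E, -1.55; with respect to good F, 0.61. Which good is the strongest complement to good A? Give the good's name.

good E

Complements have ε < 0. The most negative value is -1.55 (good E).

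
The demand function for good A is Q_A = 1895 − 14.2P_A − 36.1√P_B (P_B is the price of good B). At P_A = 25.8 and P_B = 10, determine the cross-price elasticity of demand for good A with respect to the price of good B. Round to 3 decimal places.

At P_A = 25.8 and P_B = 10: Q_A = 1414.482.
∂Q_A/∂P_B = -36.1/(2√P_B) = -36.1/(2√10) = -5.7079.
ε = (∂Q_A/∂P_B)(P_B/Q_A) = -5.7079 × (10/1414.482) ≈ -0.040.
ε < 0: complements.

-0.040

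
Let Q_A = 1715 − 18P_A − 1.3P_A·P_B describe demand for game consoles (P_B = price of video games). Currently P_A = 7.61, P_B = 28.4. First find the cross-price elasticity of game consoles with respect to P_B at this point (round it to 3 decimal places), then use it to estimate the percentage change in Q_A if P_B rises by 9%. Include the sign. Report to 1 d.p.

At P_A = 7.61, P_B = 28.4: Q_A = 1297.059.
∂Q_A/∂P_B = -1.3P_A = -9.8930.
ε = (∂Q_A/∂P_B)(P_B/Q_A) = -9.8930 × 28.4/1297.059 ≈ -0.217.
%ΔQ_A ≈ ε × %ΔP_B = -0.217 × (9%) = -2.0%.

-2.0%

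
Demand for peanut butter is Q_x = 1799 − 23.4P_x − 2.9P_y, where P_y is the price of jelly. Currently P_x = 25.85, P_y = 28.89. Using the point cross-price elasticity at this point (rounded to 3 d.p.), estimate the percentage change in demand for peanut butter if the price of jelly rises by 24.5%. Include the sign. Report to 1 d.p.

-1.8%

At P_x = 25.85, P_y = 28.89: Q_x = 1110.329.
∂Q_x/∂P_y = -2.9.
ε = (∂Q_x/∂P_y)(P_y/Q_x) = -2.9000 × 28.89/1110.329 ≈ -0.075.
%ΔQ_x ≈ ε × %ΔP_y = -0.075 × (24.5%) = -1.8%.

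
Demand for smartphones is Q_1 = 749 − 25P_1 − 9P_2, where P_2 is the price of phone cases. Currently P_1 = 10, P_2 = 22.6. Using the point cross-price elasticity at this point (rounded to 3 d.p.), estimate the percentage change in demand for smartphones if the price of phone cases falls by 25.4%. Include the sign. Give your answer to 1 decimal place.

17.5%

At P_1 = 10, P_2 = 22.6: Q_1 = 295.6.
∂Q_1/∂P_2 = -9.
ε = (∂Q_1/∂P_2)(P_2/Q_1) = -9.0000 × 22.6/295.6 ≈ -0.688.
%ΔQ_1 ≈ ε × %ΔP_2 = -0.688 × (-25.4%) = 17.5%.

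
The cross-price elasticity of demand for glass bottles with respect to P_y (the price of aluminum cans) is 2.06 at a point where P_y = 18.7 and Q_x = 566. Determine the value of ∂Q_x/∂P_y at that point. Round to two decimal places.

62.35

ε = (∂Q_x/∂P_y)·(P_y/Q_x) ⇒ ∂Q_x/∂P_y = ε·Q_x/P_y = 2.06 × 566/18.7 ≈ 62.35.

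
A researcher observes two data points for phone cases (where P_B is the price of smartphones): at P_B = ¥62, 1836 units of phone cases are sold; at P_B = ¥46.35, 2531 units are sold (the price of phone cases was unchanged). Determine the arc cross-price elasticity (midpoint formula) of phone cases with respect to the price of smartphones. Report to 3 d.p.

ΔQ_A = 2531 − 1836 = 695; ΔP_B = 46.35 − 62 = -15.65.
Midpoints: Q̄_A = 2183.5, P̄_B = 54.17.
ε = (ΔQ_A/Q̄_A)/(ΔP_B/P̄_B) = (695/2183.5)/(-15.65/54.17) ≈ -1.102.
ε < 0: phone cases and smartphones are complements.

-1.102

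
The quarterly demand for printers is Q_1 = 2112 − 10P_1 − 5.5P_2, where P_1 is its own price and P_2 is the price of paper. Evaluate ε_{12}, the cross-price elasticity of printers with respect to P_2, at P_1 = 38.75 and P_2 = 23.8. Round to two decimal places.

-0.08

At P_1 = 38.75 and P_2 = 23.8: Q_1 = 1593.6.
∂Q_1/∂P_2 = -5.5.
ε = (∂Q_1/∂P_2)(P_2/Q_1) = -5.5 × (23.8/1593.6) ≈ -0.08.
Since ε < 0, printers and paper are complements.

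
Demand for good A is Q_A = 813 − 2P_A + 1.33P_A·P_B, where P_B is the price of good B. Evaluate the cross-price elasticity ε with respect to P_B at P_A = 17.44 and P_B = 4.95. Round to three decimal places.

0.129

At P_A = 17.44 and P_B = 4.95: Q_A = 892.936.
∂Q_A/∂P_B = 1.33P_A = 1.33(17.44) = 23.1952.
ε = (∂Q_A/∂P_B)(P_B/Q_A) = 23.1952 × (4.95/892.936) ≈ 0.129.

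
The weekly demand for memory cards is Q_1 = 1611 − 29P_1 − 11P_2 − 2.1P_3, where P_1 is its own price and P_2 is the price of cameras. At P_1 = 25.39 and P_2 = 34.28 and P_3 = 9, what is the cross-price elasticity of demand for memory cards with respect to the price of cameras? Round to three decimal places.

-0.788

At P_1 = 25.39 and P_2 = 34.28 and P_3 = 9: Q_1 = 478.71.
∂Q_1/∂P_2 = -11.
ε = (∂Q_1/∂P_2)(P_2/Q_1) = -11 × (34.28/478.71) ≈ -0.788.
Since ε < 0, memory cards and cameras are complements.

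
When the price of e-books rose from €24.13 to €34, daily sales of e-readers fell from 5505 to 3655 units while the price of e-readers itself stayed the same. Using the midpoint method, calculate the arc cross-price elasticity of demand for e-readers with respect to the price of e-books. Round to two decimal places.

-1.19

ΔQ_A = 3655 − 5505 = -1850; ΔP_B = 34 − 24.13 = 9.87.
Midpoints: Q̄_A = 4580.0, P̄_B = 29.06.
ε = (ΔQ_A/Q̄_A)/(ΔP_B/P̄_B) = (-1850/4580.0)/(9.87/29.06) ≈ -1.19.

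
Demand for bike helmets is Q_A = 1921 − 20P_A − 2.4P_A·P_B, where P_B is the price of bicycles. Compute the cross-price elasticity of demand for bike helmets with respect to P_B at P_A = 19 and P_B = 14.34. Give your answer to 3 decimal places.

At P_A = 19 and P_B = 14.34: Q_A = 887.096.
∂Q_A/∂P_B = -2.4P_A = -2.4(19) = -45.6000.
ε = (∂Q_A/∂P_B)(P_B/Q_A) = -45.6000 × (14.34/887.096) ≈ -0.737.
ε < 0: complements.

-0.737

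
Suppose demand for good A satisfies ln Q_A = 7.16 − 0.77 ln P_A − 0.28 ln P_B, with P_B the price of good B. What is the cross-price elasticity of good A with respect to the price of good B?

-0.28

In a log-linear (constant-elasticity) demand function, the coefficient on ln P_B is the cross-price elasticity.
ε = -0.28. Negative, so good A and good B are complements.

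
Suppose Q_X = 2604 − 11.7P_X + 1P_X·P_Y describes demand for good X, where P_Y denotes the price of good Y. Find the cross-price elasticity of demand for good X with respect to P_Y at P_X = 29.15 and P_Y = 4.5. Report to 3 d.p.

At P_X = 29.15 and P_Y = 4.5: Q_X = 2394.12.
∂Q_X/∂P_Y = 1P_X = 1(29.15) = 29.1500.
ε = (∂Q_X/∂P_Y)(P_Y/Q_X) = 29.1500 × (4.5/2394.12) ≈ 0.055.
ε > 0: substitutes.

0.055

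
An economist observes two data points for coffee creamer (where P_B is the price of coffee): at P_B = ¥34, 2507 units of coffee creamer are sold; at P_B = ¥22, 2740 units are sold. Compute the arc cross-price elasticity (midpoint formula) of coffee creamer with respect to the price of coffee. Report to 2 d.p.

ΔQ_A = 2740 − 2507 = 233; ΔP_B = 22 − 34 = -12.
Midpoints: Q̄_A = 2623.5, P̄_B = 28.00.
ε = (ΔQ_A/Q̄_A)/(ΔP_B/P̄_B) = (233/2623.5)/(-12/28.00) ≈ -0.21.

-0.21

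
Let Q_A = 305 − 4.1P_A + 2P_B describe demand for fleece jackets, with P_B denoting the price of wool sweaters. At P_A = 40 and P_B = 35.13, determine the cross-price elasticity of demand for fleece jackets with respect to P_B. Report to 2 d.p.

0.33

At P_A = 40 and P_B = 35.13: Q_A = 211.26.
∂Q_A/∂P_B = 2.
ε = (∂Q_A/∂P_B)(P_B/Q_A) = 2 × (35.13/211.26) ≈ 0.33.
Since ε > 0, fleece jackets and wool sweaters are substitutes.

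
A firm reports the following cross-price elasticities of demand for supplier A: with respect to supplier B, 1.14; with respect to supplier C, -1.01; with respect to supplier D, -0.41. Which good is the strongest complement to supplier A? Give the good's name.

Complements have ε < 0. The most negative value is -1.01 (supplier C).

supplier C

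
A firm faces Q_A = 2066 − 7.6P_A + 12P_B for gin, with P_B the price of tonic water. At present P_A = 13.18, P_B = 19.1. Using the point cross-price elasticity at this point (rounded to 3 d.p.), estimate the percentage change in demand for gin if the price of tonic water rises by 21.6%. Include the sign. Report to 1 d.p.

2.2%

At P_A = 13.18, P_B = 19.1: Q_A = 2195.032.
∂Q_A/∂P_B = 12.
ε = (∂Q_A/∂P_B)(P_B/Q_A) = 12.0000 × 19.1/2195.032 ≈ 0.104.
%ΔQ_A ≈ ε × %ΔP_B = 0.104 × (21.6%) = 2.2%.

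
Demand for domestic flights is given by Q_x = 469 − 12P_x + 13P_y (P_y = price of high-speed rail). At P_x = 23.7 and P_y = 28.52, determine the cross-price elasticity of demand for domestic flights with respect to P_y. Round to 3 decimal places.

At P_x = 23.7 and P_y = 28.52: Q_x = 555.36.
∂Q_x/∂P_y = 13.
ε = (∂Q_x/∂P_y)(P_y/Q_x) = 13 × (28.52/555.36) ≈ 0.668.

0.668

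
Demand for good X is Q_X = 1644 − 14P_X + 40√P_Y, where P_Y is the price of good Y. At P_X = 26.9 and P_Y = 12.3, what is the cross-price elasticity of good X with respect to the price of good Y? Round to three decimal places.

At P_X = 26.9 and P_Y = 12.3: Q_X = 1407.685.
∂Q_X/∂P_Y = 40/(2√P_Y) = 40/(2√12.3) = 5.7027.
ε = (∂Q_X/∂P_Y)(P_Y/Q_X) = 5.7027 × (12.3/1407.685) ≈ 0.050.

0.050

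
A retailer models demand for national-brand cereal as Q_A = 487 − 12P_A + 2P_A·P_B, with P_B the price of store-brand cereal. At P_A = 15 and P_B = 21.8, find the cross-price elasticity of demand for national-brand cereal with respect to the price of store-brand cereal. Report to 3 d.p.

0.681

At P_A = 15 and P_B = 21.8: Q_A = 961.
∂Q_A/∂P_B = 2P_A = 2(15) = 30.0000.
ε = (∂Q_A/∂P_B)(P_B/Q_A) = 30.0000 × (21.8/961) ≈ 0.681.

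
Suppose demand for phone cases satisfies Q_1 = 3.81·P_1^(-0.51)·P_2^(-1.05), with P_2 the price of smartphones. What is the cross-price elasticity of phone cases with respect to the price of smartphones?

-1.05

In a log-linear (constant-elasticity) demand function, the coefficient on the exponent of P_2 is the cross-price elasticity.
ε = -1.05. Negative, so phone cases and smartphones are complements.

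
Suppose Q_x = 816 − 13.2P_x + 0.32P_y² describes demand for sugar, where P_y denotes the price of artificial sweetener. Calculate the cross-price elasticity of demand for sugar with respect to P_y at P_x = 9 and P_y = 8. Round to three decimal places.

0.057

At P_x = 9 and P_y = 8: Q_x = 717.68.
∂Q_x/∂P_y = 0.64P_y = 0.64(8) = 5.1200.
ε = (∂Q_x/∂P_y)(P_y/Q_x) = 5.1200 × (8/717.68) ≈ 0.057.
ε > 0: substitutes.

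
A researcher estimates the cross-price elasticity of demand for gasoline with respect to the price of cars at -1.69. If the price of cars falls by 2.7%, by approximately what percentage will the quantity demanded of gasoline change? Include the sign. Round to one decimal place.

%ΔQ ≈ ε × %ΔP of cars = -1.69 × (-2.7%) = 4.6%.
Demand for gasoline rises by about 4.6%.

4.6%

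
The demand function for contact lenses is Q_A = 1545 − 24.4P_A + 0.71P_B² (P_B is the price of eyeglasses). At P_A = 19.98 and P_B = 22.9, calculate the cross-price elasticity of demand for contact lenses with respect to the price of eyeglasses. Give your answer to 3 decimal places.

0.521

At P_A = 19.98 and P_B = 22.9: Q_A = 1429.819.
∂Q_A/∂P_B = 1.42P_B = 1.42(22.9) = 32.5180.
ε = (∂Q_A/∂P_B)(P_B/Q_A) = 32.5180 × (22.9/1429.819) ≈ 0.521.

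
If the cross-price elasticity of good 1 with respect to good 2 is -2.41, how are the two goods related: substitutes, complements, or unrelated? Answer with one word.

complements

ε = -2.41 < 0, so a higher price of good 2 lowers demand for good 1: complements.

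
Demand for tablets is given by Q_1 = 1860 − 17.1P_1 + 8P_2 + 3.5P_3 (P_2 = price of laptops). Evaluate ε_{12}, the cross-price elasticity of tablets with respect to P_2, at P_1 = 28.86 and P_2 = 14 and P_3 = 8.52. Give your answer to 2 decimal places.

At P_1 = 28.86 and P_2 = 14 and P_3 = 8.52: Q_1 = 1508.314.
∂Q_1/∂P_2 = 8.
ε = (∂Q_1/∂P_2)(P_2/Q_1) = 8 × (14/1508.314) ≈ 0.07.

0.07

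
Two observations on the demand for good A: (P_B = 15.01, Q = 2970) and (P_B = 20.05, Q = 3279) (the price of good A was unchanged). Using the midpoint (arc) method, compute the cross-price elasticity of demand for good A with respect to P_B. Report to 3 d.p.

0.344

ΔQ_A = 3279 − 2970 = 309; ΔP_B = 20.05 − 15.01 = 5.04.
Midpoints: Q̄_A = 3124.5, P̄_B = 17.53.
ε = (ΔQ_A/Q̄_A)/(ΔP_B/P̄_B) = (309/3124.5)/(5.04/17.53) ≈ 0.344.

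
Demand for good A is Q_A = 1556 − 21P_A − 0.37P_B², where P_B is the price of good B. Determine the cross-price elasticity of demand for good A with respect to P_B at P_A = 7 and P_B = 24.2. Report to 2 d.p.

-0.36

At P_A = 7 and P_B = 24.2: Q_A = 1192.313.
∂Q_A/∂P_B = -0.74P_B = -0.74(24.2) = -17.9080.
ε = (∂Q_A/∂P_B)(P_B/Q_A) = -17.9080 × (24.2/1192.313) ≈ -0.36.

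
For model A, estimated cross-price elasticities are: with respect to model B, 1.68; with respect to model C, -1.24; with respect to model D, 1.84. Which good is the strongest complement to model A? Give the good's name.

Complements have ε < 0. The most negative value is -1.24 (model C).

model C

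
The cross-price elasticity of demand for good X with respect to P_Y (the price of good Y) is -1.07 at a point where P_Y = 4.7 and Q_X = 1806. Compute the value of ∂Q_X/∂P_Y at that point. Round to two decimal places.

ε = (∂Q_X/∂P_Y)·(P_Y/Q_X) ⇒ ∂Q_X/∂P_Y = ε·Q_X/P_Y = -1.07 × 1806/4.7 ≈ -411.15.

-411.15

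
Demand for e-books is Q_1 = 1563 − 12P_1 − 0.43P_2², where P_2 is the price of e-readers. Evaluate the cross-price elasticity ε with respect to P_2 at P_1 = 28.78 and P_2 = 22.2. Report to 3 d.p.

-0.421

At P_1 = 28.78 and P_2 = 22.2: Q_1 = 1005.719.
∂Q_1/∂P_2 = -0.86P_2 = -0.86(22.2) = -19.0920.
ε = (∂Q_1/∂P_2)(P_2/Q_1) = -19.0920 × (22.2/1005.719) ≈ -0.421.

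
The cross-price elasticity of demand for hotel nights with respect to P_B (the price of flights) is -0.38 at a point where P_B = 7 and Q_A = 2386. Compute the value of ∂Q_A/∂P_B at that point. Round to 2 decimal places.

-129.53

ε = (∂Q_A/∂P_B)·(P_B/Q_A) ⇒ ∂Q_A/∂P_B = ε·Q_A/P_B = -0.38 × 2386/7 ≈ -129.53.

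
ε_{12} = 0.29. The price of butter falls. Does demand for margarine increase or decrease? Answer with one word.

ε > 0 and the price of butter falls, so the quantity of margarine moves in the same direction: it decreases.

decrease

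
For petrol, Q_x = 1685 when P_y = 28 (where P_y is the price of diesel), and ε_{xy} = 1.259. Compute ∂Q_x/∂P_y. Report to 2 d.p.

ε = (∂Q_x/∂P_y)·(P_y/Q_x) ⇒ ∂Q_x/∂P_y = ε·Q_x/P_y = 1.259 × 1685/28 ≈ 75.76.

75.76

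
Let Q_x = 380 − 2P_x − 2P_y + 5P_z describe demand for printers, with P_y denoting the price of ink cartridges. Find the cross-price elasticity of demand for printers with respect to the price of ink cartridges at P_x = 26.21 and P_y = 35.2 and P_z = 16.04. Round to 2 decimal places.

At P_x = 26.21 and P_y = 35.2 and P_z = 16.04: Q_x = 337.38.
∂Q_x/∂P_y = -2.
ε = (∂Q_x/∂P_y)(P_y/Q_x) = -2 × (35.2/337.38) ≈ -0.21.

-0.21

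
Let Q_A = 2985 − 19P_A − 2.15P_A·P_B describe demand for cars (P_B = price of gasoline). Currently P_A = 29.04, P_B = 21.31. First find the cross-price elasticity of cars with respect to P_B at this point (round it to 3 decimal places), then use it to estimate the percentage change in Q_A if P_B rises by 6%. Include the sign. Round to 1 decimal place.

At P_A = 29.04, P_B = 21.31: Q_A = 1102.729.
∂Q_A/∂P_B = -2.15P_A = -62.4360.
ε = (∂Q_A/∂P_B)(P_B/Q_A) = -62.4360 × 21.31/1102.729 ≈ -1.207.
%ΔQ_A ≈ ε × %ΔP_B = -1.207 × (6%) = -7.2%.

-7.2%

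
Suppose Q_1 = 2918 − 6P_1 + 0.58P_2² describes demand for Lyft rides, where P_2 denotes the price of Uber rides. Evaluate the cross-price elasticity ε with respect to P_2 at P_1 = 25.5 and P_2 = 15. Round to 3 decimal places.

At P_1 = 25.5 and P_2 = 15: Q_1 = 2895.5.
∂Q_1/∂P_2 = 1.16P_2 = 1.16(15) = 17.4000.
ε = (∂Q_1/∂P_2)(P_2/Q_1) = 17.4000 × (15/2895.5) ≈ 0.090.
ε > 0: substitutes.

0.090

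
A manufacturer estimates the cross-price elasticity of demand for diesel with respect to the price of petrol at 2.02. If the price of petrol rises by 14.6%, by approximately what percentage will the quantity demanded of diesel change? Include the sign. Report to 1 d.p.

%ΔQ ≈ ε × %ΔP of petrol = 2.02 × (14.6%) = 29.5%.

29.5%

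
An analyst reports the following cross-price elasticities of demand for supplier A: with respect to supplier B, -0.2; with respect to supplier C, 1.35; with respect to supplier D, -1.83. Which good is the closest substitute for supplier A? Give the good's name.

Substitutes have ε > 0. Among the positive values, 1.35 (supplier C) is largest.

supplier C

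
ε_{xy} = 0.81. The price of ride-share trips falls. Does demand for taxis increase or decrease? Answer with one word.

ε > 0 and the price of ride-share trips falls, so the quantity of taxis moves in the same direction: it decreases.

decrease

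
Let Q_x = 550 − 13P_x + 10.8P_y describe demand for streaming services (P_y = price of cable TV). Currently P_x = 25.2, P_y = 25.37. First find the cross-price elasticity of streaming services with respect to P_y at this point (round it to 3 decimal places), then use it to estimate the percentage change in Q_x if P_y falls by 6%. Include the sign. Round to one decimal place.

At P_x = 25.2, P_y = 25.37: Q_x = 496.396.
∂Q_x/∂P_y = 10.8.
ε = (∂Q_x/∂P_y)(P_y/Q_x) = 10.8000 × 25.37/496.396 ≈ 0.552.
%ΔQ_x ≈ ε × %ΔP_y = 0.552 × (-6%) = -3.3%.

-3.3%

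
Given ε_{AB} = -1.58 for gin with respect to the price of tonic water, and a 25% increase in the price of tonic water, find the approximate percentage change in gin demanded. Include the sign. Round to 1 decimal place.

%ΔQ ≈ ε × %ΔP of tonic water = -1.58 × (25%) = -39.5%.

-39.5%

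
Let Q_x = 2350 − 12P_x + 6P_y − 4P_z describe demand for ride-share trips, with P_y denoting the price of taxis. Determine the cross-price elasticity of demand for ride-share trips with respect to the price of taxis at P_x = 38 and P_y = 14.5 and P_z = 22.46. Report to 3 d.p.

At P_x = 38 and P_y = 14.5 and P_z = 22.46: Q_x = 1891.16.
∂Q_x/∂P_y = 6.
ε = (∂Q_x/∂P_y)(P_y/Q_x) = 6 × (14.5/1891.16) ≈ 0.046.

0.046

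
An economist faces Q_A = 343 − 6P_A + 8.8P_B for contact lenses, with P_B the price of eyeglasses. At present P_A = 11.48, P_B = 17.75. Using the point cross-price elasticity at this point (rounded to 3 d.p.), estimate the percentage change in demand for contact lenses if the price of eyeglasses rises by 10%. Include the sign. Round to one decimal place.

At P_A = 11.48, P_B = 17.75: Q_A = 430.32.
∂Q_A/∂P_B = 8.8.
ε = (∂Q_A/∂P_B)(P_B/Q_A) = 8.8000 × 17.75/430.32 ≈ 0.363.
%ΔQ_A ≈ ε × %ΔP_B = 0.363 × (10%) = 3.6%.

3.6%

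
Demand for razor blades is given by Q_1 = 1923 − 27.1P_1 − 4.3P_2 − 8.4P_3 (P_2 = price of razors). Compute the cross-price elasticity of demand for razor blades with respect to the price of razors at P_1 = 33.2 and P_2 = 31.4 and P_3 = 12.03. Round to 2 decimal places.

-0.17

At P_1 = 33.2 and P_2 = 31.4 and P_3 = 12.03: Q_1 = 787.208.
∂Q_1/∂P_2 = -4.3.
ε = (∂Q_1/∂P_2)(P_2/Q_1) = -4.3 × (31.4/787.208) ≈ -0.17.
Since ε < 0, razor blades and razors are complements.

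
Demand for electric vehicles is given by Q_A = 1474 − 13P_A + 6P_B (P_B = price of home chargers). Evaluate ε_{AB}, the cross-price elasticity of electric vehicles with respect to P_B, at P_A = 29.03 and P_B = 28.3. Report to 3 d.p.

0.134

At P_A = 29.03 and P_B = 28.3: Q_A = 1266.41.
∂Q_A/∂P_B = 6.
ε = (∂Q_A/∂P_B)(P_B/Q_A) = 6 × (28.3/1266.41) ≈ 0.134.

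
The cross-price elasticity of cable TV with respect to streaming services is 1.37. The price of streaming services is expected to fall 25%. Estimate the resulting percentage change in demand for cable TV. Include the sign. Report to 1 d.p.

%ΔQ ≈ ε × %ΔP of streaming services = 1.37 × (-25%) = -34.3%.

-34.3%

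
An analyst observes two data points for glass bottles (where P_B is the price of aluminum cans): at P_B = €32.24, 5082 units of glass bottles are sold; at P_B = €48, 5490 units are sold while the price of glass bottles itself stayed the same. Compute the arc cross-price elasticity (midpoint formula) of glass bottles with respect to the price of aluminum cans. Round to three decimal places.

ΔQ_A = 5490 − 5082 = 408; ΔP_B = 48 − 32.24 = 15.76.
Midpoints: Q̄_A = 5286.0, P̄_B = 40.12.
ε = (ΔQ_A/Q̄_A)/(ΔP_B/P̄_B) = (408/5286.0)/(15.76/40.12) ≈ 0.196.
ε > 0: glass bottles and aluminum cans are substitutes.

0.196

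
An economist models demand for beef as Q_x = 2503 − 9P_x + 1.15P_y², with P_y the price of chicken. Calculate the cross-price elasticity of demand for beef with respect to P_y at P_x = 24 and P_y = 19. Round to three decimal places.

0.307

At P_x = 24 and P_y = 19: Q_x = 2702.15.
∂Q_x/∂P_y = 2.3P_y = 2.3(19) = 43.7000.
ε = (∂Q_x/∂P_y)(P_y/Q_x) = 43.7000 × (19/2702.15) ≈ 0.307.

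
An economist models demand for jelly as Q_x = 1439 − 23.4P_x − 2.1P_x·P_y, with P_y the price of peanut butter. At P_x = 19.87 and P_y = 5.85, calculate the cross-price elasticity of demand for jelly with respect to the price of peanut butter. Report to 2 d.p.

At P_x = 19.87 and P_y = 5.85: Q_x = 729.939.
∂Q_x/∂P_y = -2.1P_x = -2.1(19.87) = -41.7270.
ε = (∂Q_x/∂P_y)(P_y/Q_x) = -41.7270 × (5.85/729.939) ≈ -0.33.
ε < 0: complements.

-0.33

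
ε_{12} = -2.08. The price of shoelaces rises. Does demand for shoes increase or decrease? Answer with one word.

ε < 0 and the price of shoelaces rises, so the quantity of shoes moves in the opposite direction: it decreases.

decrease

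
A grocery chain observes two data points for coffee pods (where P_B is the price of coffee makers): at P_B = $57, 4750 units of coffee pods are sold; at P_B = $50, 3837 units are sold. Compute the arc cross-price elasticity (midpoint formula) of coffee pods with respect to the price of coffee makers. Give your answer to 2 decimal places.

ΔQ_A = 3837 − 4750 = -913; ΔP_B = 50 − 57 = -7.
Midpoints: Q̄_A = 4293.5, P̄_B = 53.50.
ε = (ΔQ_A/Q̄_A)/(ΔP_B/P̄_B) = (-913/4293.5)/(-7/53.50) ≈ 1.63.

1.63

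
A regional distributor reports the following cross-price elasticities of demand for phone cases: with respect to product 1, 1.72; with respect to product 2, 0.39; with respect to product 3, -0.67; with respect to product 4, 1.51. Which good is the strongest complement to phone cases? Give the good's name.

Complements have ε < 0. The most negative value is -0.67 (product 3).

product 3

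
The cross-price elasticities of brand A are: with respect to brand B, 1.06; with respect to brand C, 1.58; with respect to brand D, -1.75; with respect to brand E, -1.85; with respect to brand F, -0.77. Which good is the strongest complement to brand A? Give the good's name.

brand E

Complements have ε < 0. The most negative value is -1.85 (brand E).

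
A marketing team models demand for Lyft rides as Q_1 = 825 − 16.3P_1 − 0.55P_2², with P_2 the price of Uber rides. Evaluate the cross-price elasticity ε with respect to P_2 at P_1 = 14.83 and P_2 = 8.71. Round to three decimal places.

At P_1 = 14.83 and P_2 = 8.71: Q_1 = 541.546.
∂Q_1/∂P_2 = -1.1P_2 = -1.1(8.71) = -9.5810.
ε = (∂Q_1/∂P_2)(P_2/Q_1) = -9.5810 × (8.71/541.546) ≈ -0.154.
ε < 0: complements.

-0.154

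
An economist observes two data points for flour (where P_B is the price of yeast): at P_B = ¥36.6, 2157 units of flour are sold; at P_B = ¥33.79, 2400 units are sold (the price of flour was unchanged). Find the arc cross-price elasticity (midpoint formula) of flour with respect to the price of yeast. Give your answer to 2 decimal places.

ΔQ_A = 2400 − 2157 = 243; ΔP_B = 33.79 − 36.6 = -2.81.
Midpoints: Q̄_A = 2278.5, P̄_B = 35.20.
ε = (ΔQ_A/Q̄_A)/(ΔP_B/P̄_B) = (243/2278.5)/(-2.81/35.20) ≈ -1.34.
ε < 0: flour and yeast are complements.

-1.34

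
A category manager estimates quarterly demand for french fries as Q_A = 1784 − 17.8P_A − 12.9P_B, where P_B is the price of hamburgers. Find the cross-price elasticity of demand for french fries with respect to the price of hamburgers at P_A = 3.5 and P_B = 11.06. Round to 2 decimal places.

At P_A = 3.5 and P_B = 11.06: Q_A = 1579.026.
∂Q_A/∂P_B = -12.9.
ε = (∂Q_A/∂P_B)(P_B/Q_A) = -12.9 × (11.06/1579.026) ≈ -0.09.

-0.09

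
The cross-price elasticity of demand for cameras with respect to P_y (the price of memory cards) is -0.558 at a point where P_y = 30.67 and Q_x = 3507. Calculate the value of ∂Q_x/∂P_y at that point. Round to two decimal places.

ε = (∂Q_x/∂P_y)·(P_y/Q_x) ⇒ ∂Q_x/∂P_y = ε·Q_x/P_y = -0.558 × 3507/30.67 ≈ -63.81.

-63.81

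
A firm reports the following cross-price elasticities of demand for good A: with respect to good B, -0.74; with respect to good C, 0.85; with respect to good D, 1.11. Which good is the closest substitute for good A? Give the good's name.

Substitutes have ε > 0. Among the positive values, 1.11 (good D) is largest.

good D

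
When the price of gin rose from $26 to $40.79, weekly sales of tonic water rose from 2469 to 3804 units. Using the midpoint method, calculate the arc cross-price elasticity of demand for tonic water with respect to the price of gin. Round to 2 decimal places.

0.96

ΔQ_A = 3804 − 2469 = 1335; ΔP_B = 40.79 − 26 = 14.79.
Midpoints: Q̄_A = 3136.5, P̄_B = 33.39.
ε = (ΔQ_A/Q̄_A)/(ΔP_B/P̄_B) = (1335/3136.5)/(14.79/33.39) ≈ 0.96.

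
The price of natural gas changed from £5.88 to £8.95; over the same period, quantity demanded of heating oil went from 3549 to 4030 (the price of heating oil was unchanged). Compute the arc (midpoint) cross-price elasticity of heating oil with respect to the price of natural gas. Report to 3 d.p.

0.307

ΔQ_A = 4030 − 3549 = 481; ΔP_B = 8.95 − 5.88 = 3.07.
Midpoints: Q̄_A = 3789.5, P̄_B = 7.41.
ε = (ΔQ_A/Q̄_A)/(ΔP_B/P̄_B) = (481/3789.5)/(3.07/7.41) ≈ 0.307.
ε > 0: heating oil and natural gas are substitutes.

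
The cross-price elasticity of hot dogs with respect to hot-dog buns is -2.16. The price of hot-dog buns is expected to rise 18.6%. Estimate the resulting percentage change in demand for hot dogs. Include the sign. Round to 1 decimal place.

%ΔQ ≈ ε × %ΔP of hot-dog buns = -2.16 × (18.6%) = -40.2%.

-40.2%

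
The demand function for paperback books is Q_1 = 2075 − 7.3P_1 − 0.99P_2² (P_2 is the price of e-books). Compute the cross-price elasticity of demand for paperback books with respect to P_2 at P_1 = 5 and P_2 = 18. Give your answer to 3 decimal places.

At P_1 = 5 and P_2 = 18: Q_1 = 1717.74.
∂Q_1/∂P_2 = -1.98P_2 = -1.98(18) = -35.6400.
ε = (∂Q_1/∂P_2)(P_2/Q_1) = -35.6400 × (18/1717.74) ≈ -0.373.
ε < 0: complements.

-0.373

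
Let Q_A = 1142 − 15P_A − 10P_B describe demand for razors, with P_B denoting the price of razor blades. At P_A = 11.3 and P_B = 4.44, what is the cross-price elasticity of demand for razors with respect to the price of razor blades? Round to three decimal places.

At P_A = 11.3 and P_B = 4.44: Q_A = 928.1.
∂Q_A/∂P_B = -10.
ε = (∂Q_A/∂P_B)(P_B/Q_A) = -10 × (4.44/928.1) ≈ -0.048.

-0.048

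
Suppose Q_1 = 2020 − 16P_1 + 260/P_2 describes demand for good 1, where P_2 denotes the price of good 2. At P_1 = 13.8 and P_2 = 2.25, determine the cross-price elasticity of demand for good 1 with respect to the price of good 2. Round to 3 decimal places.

-0.060

At P_1 = 13.8 and P_2 = 2.25: Q_1 = 1914.756.
∂Q_1/∂P_2 = −260/P_2² = -51.3580.
ε = (∂Q_1/∂P_2)(P_2/Q_1) = -51.3580 × (2.25/1914.756) ≈ -0.060.
ε < 0: complements.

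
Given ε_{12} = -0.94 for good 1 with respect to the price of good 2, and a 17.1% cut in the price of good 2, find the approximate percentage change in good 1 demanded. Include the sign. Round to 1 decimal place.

%ΔQ ≈ ε × %ΔP of good 2 = -0.94 × (-17.1%) = 16.1%.
Demand for good 1 rises by about 16.1%.

16.1%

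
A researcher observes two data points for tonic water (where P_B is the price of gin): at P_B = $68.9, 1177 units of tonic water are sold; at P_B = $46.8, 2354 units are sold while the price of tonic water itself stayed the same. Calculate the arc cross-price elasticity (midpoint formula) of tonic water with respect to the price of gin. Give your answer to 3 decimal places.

ΔQ_A = 2354 − 1177 = 1177; ΔP_B = 46.8 − 68.9 = -22.1.
Midpoints: Q̄_A = 1765.5, P̄_B = 57.85.
ε = (ΔQ_A/Q̄_A)/(ΔP_B/P̄_B) = (1177/1765.5)/(-22.1/57.85) ≈ -1.745.
ε < 0: tonic water and gin are complements.

-1.745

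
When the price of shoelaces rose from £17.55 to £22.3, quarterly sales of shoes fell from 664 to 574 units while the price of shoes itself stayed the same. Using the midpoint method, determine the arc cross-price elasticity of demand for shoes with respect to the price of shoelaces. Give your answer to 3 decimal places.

ΔQ_A = 574 − 664 = -90; ΔP_B = 22.3 − 17.55 = 4.75.
Midpoints: Q̄_A = 619.0, P̄_B = 19.93.
ε = (ΔQ_A/Q̄_A)/(ΔP_B/P̄_B) = (-90/619.0)/(4.75/19.93) ≈ -0.610.
ε < 0: shoes and shoelaces are complements.

-0.610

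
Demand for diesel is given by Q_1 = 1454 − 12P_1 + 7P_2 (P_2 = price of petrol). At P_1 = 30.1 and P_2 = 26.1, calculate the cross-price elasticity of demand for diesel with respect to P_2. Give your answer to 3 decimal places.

0.143

At P_1 = 30.1 and P_2 = 26.1: Q_1 = 1275.5.
∂Q_1/∂P_2 = 7.
ε = (∂Q_1/∂P_2)(P_2/Q_1) = 7 × (26.1/1275.5) ≈ 0.143.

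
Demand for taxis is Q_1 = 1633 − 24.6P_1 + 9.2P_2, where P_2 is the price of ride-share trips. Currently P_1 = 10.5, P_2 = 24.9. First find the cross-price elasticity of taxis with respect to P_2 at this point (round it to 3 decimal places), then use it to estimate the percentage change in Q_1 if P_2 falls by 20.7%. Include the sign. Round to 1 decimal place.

-3.0%

At P_1 = 10.5, P_2 = 24.9: Q_1 = 1603.78.
∂Q_1/∂P_2 = 9.2.
ε = (∂Q_1/∂P_2)(P_2/Q_1) = 9.2000 × 24.9/1603.78 ≈ 0.143.
%ΔQ_1 ≈ ε × %ΔP_2 = 0.143 × (-20.7%) = -3.0%.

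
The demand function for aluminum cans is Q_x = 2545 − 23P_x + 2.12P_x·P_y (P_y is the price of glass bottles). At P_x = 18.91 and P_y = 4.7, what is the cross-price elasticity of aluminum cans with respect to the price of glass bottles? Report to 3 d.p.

0.082

At P_x = 18.91 and P_y = 4.7: Q_x = 2298.489.
∂Q_x/∂P_y = 2.12P_x = 2.12(18.91) = 40.0892.
ε = (∂Q_x/∂P_y)(P_y/Q_x) = 40.0892 × (4.7/2298.489) ≈ 0.082.
ε > 0: substitutes.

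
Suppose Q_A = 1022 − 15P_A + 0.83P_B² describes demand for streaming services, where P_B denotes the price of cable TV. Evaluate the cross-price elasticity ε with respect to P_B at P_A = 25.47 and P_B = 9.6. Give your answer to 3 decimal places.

At P_A = 25.47 and P_B = 9.6: Q_A = 716.443.
∂Q_A/∂P_B = 1.66P_B = 1.66(9.6) = 15.9360.
ε = (∂Q_A/∂P_B)(P_B/Q_A) = 15.9360 × (9.6/716.443) ≈ 0.214.
ε > 0: substitutes.

0.214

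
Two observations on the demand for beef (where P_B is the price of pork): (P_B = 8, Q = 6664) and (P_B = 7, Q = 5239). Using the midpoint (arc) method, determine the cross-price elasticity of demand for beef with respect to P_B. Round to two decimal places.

ΔQ_A = 5239 − 6664 = -1425; ΔP_B = 7 − 8 = -1.
Midpoints: Q̄_A = 5951.5, P̄_B = 7.50.
ε = (ΔQ_A/Q̄_A)/(ΔP_B/P̄_B) = (-1425/5951.5)/(-1/7.50) ≈ 1.80.

1.80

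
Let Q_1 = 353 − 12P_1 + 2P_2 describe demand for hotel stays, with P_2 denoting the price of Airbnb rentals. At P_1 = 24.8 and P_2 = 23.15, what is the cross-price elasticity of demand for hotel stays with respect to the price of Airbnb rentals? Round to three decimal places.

0.455

At P_1 = 24.8 and P_2 = 23.15: Q_1 = 101.7.
∂Q_1/∂P_2 = 2.
ε = (∂Q_1/∂P_2)(P_2/Q_1) = 2 × (23.15/101.7) ≈ 0.455.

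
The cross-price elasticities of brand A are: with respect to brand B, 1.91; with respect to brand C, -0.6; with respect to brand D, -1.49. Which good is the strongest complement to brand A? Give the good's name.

Complements have ε < 0. The most negative value is -1.49 (brand D).

brand D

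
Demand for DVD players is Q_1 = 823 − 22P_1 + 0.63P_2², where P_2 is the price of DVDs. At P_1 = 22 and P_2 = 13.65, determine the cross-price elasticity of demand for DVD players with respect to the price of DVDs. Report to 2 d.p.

At P_1 = 22 and P_2 = 13.65: Q_1 = 456.383.
∂Q_1/∂P_2 = 1.26P_2 = 1.26(13.65) = 17.1990.
ε = (∂Q_1/∂P_2)(P_2/Q_1) = 17.1990 × (13.65/456.383) ≈ 0.51.

0.51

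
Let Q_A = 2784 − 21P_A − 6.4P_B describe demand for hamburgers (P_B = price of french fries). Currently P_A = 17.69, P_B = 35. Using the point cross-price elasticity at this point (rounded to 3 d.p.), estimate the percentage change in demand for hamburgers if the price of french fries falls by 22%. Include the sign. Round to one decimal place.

2.2%

At P_A = 17.69, P_B = 35: Q_A = 2188.51.
∂Q_A/∂P_B = -6.4.
ε = (∂Q_A/∂P_B)(P_B/Q_A) = -6.4000 × 35/2188.51 ≈ -0.102.
%ΔQ_A ≈ ε × %ΔP_B = -0.102 × (-22%) = 2.2%.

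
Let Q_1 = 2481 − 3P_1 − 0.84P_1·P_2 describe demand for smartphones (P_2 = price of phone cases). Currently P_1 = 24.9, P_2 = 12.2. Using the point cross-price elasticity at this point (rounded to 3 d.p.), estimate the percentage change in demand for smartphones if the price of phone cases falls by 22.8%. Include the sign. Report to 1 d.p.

At P_1 = 24.9, P_2 = 12.2: Q_1 = 2151.125.
∂Q_1/∂P_2 = -0.84P_1 = -20.9160.
ε = (∂Q_1/∂P_2)(P_2/Q_1) = -20.9160 × 12.2/2151.125 ≈ -0.119.
%ΔQ_1 ≈ ε × %ΔP_2 = -0.119 × (-22.8%) = 2.7%.

2.7%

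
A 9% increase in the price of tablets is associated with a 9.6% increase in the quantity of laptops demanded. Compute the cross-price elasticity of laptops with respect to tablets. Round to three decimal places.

ε = (%ΔQ of laptops) / (%ΔP of tablets) = (9.6%) / (9%) ≈ 1.067.
Positive cross-price elasticity: substitutes.

1.067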